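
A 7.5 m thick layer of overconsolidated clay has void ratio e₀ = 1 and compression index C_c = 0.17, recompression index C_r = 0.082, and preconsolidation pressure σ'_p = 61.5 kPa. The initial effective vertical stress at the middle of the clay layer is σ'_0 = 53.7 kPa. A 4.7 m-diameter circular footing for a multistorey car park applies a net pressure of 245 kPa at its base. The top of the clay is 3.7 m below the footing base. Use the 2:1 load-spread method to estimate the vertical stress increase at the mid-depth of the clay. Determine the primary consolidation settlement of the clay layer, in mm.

S_c ≈ 125 mm

Mid-depth of clay below the footing base: z = 3.7 + 7.5/2 = 7.45 m.
Stress increase at mid-clay by the 2:1 spreading method:
Δσ ≈ qD²/(D+z)² = 245×4.7²/(4.7+7.45)² = 36.661 kPa
Final effective stress: σ'_f = 53.7 + 36.661 = 90.361 kPa.
σ'_f = 90.361 > σ'_p = 61.5 kPa, so the stress path crosses the preconsolidation pressure — recompression up to σ'_p, then virgin compression beyond:
S_c = H/(1+e₀)·[C_r·log₁₀(σ'_p/σ'_0) + C_c·log₁₀(σ'_f/σ'_p)]
    = 7.5/2 × [0.082×log₁₀(61.5/53.7) + 0.17×log₁₀(90.361/61.5)]
    = 3.75 × [0.0048299 + 0.028408] = 0.1246 m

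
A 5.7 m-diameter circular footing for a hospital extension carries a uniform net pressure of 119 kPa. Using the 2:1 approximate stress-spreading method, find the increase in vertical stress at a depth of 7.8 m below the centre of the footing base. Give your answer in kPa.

By the 2:1 method the load spreads at 1 horizontal : 2 vertical, so at depth z the loaded area has grown by z in each plan dimension:
Δσ ≈ qD²/(D+z)² = 119×5.7²/(5.7+7.8)² = 21.214 kPa

Δσ_z ≈ 21.2 kPa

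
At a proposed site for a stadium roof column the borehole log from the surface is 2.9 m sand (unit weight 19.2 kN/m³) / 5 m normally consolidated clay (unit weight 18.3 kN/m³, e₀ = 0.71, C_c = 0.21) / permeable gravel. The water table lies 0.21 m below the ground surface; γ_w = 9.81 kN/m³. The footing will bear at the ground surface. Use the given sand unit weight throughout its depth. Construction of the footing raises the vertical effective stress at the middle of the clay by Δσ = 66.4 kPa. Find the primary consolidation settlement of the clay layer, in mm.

Mid-depth of clay below the ground surface: z = 2.9 + 5/2 = 5.4 m.
Total vertical stress at mid-clay: σ_v = 19.2×2.9 + 18.3×2.5 = 101.43 kPa.
Pore pressure: u = 9.81×(5.4 − 0.21) = 50.914 kPa.
Initial effective stress: σ'_0 = σ_v − u = 101.43 − 50.914 = 50.516 kPa.
Final effective stress: σ'_f = σ'_0 + Δσ = 50.516 + 66.4 = 116.92 kPa.
Normally consolidated clay, so the full stress increment lies on the virgin compression line:
S_c = C_c·H/(1+e₀)·log₁₀(σ'_f/σ'_0) = 0.21×5/(1+0.71)×log₁₀(116.92/50.516)
    = 0.61404 × 0.36446 = 0.2238 m

S_c ≈ 224 mm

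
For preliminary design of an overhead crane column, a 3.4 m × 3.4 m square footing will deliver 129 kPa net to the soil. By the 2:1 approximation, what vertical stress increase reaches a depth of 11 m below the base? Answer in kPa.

By the 2:1 method the load spreads at 1 horizontal : 2 vertical, so at depth z the loaded area has grown by z in each plan dimension:
Δσ = qBL/((B+z)(L+z)) = 129×3.4×3.4/((3.4+11)(3.4+11)) = 7.1916 kPa

Δσ_z ≈ 7.19 kPa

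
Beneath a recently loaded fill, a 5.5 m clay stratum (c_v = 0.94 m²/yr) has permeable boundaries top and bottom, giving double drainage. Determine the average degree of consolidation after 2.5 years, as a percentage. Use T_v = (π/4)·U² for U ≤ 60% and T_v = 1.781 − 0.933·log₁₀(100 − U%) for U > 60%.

Drainage path length: H_d = H/2 = 2.75 m (double drainage).
T_v = c_v·t/H_d² = 0.94×2.5/2.75² = 0.31074.
T_v = 0.31074 corresponds to the U > 60% branch:
U = 1 − 10^((1.781 − T_v)/0.933)/100 = 0.6234

U ≈ 62.3 %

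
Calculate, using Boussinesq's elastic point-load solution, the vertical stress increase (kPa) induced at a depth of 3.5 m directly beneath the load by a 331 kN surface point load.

Δσ_z ≈ 12.9 kPa

Boussinesq vertical stress below a point load on an elastic half-space:
Δσ_z = 3P/(2πz²) · [1 + (r/z)²]^(−5/2)
r/z = 0/3.5 = 0; [1+(r/z)²]^(−5/2) = 1.
Δσ_z = 3×331/(2π×3.5²) × 1 = 12.901 × 1 = 12.9 kPa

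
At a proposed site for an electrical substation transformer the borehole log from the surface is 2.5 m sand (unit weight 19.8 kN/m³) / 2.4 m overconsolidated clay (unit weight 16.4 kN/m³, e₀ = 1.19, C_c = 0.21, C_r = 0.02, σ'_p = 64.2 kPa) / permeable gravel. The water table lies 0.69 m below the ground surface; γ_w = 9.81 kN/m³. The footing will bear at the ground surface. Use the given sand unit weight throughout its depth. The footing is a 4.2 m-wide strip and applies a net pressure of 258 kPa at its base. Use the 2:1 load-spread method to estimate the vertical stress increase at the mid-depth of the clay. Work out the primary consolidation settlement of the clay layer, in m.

S_c ≈ 0.106 m

Mid-depth of clay below the ground surface: z = 2.5 + 2.4/2 = 3.7 m.
Total vertical stress at mid-clay: σ_v = 19.8×2.5 + 16.4×1.2 = 69.18 kPa.
Pore pressure: u = 9.81×(3.7 − 0.69) = 29.528 kPa.
Initial effective stress: σ'_0 = σ_v − u = 69.18 − 29.528 = 39.652 kPa.
Stress increase at mid-clay by the 2:1 spreading method:
Δσ = qB/(B+z) = 258×4.2/(4.2+3.7) = 137.16 kPa
Final effective stress: σ'_f = 39.652 + 137.16 = 176.81 kPa.
σ'_f = 176.81 > σ'_p = 64.2 kPa, so the stress path crosses the preconsolidation pressure — recompression up to σ'_p, then virgin compression beyond:
S_c = H/(1+e₀)·[C_r·log₁₀(σ'_p/σ'_0) + C_c·log₁₀(σ'_f/σ'_p)]
    = 2.4/2.19 × [0.02×log₁₀(64.2/39.652) + 0.21×log₁₀(176.81/64.2)]
    = 1.0959 × [0.0041854 + 0.092394] = 0.1058 m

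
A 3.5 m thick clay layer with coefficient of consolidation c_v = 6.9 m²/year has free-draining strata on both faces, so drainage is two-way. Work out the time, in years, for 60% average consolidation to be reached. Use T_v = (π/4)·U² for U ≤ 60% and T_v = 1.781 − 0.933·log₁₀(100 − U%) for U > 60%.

Drainage path length: H_d = H/2 = 1.75 m (double drainage).
U ≤ 60%: T_v = (π/4)·U² = (π/4)×0.6² = 0.28274.
t = T_v·H_d²/c_v = 0.28274×1.75²/6.9 = 0.1255 years.

t ≈ 0.125 years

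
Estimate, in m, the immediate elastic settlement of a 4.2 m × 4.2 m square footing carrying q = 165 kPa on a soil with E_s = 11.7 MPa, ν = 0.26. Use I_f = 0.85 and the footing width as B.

S_e ≈ 0.0469 m

Immediate (elastic) settlement: S_e = q·B·(1−ν²)/E_s · I_f.
E_s = 11.7 MPa = 11700 kPa.
S_e = 165 × 4.2 × (1 − 0.26²) / 11700 × 0.85
    = 165 × 4.2 × 0.9324 / 11700 × 0.85
    = 0.04694 m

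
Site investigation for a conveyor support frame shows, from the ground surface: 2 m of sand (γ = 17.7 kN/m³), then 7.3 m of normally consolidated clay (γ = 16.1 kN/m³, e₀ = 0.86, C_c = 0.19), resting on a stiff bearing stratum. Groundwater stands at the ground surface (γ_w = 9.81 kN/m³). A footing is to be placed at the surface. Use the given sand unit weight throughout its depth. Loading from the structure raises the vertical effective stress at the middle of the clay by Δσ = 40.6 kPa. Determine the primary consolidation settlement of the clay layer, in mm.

Mid-depth of clay below the ground surface: z = 2 + 7.3/2 = 5.65 m.
Total vertical stress at mid-clay: σ_v = 17.7×2 + 16.1×3.65 = 94.165 kPa.
Pore pressure: u = 9.81×(5.65 − 0) = 55.427 kPa.
Initial effective stress: σ'_0 = σ_v − u = 94.165 − 55.427 = 38.738 kPa.
Final effective stress: σ'_f = σ'_0 + Δσ = 38.738 + 40.6 = 79.338 kPa.
Normally consolidated clay, so the full stress increment lies on the virgin compression line:
S_c = C_c·H/(1+e₀)·log₁₀(σ'_f/σ'_0) = 0.19×7.3/(1+0.86)×log₁₀(79.338/38.738)
    = 0.7457 × 0.31134 = 0.2322 m

S_c ≈ 232 mm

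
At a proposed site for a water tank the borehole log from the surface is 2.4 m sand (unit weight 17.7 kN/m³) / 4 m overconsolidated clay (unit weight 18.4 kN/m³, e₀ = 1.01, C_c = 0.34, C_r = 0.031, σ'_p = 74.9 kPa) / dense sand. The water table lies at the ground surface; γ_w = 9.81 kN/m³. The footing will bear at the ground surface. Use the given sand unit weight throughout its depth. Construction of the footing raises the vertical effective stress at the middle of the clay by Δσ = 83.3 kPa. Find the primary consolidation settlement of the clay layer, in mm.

S_c ≈ 157 mm

Mid-depth of clay below the ground surface: z = 2.4 + 4/2 = 4.4 m.
Total vertical stress at mid-clay: σ_v = 17.7×2.4 + 18.4×2 = 79.28 kPa.
Pore pressure: u = 9.81×(4.4 − 0) = 43.164 kPa.
Initial effective stress: σ'_0 = σ_v − u = 79.28 − 43.164 = 36.116 kPa.
Final effective stress: σ'_f = 36.116 + 83.3 = 119.42 kPa.
σ'_f = 119.42 > σ'_p = 74.9 kPa, so the stress path crosses the preconsolidation pressure — recompression up to σ'_p, then virgin compression beyond:
S_c = H/(1+e₀)·[C_r·log₁₀(σ'_p/σ'_0) + C_c·log₁₀(σ'_f/σ'_p)]
    = 4/2.01 × [0.031×log₁₀(74.9/36.116) + 0.34×log₁₀(119.42/74.9)]
    = 1.99 × [0.0098202 + 0.068882] = 0.1566 m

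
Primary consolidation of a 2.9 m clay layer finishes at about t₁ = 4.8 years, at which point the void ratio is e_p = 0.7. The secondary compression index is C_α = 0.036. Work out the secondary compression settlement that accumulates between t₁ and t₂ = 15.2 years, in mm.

Secondary compression: S_s = C_α·H/(1+e_p)·log₁₀(t₂/t₁)
S_s = 0.036×2.9/(1+0.7)×log₁₀(15.2/4.8)
    = 0.06141 × 0.5006 = 0.03074 m

S_s ≈ 30.7 mm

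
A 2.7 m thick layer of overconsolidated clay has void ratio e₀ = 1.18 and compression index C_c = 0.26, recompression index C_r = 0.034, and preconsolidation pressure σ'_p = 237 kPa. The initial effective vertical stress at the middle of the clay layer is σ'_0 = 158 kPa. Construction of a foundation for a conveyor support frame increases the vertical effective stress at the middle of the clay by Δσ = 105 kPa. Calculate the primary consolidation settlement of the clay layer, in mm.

S_c ≈ 22 mm

Final effective stress: σ'_f = 158 + 105 = 263 kPa.
σ'_f = 263 > σ'_p = 237 kPa, so the stress path crosses the preconsolidation pressure — recompression up to σ'_p, then virgin compression beyond:
S_c = H/(1+e₀)·[C_r·log₁₀(σ'_p/σ'_0) + C_c·log₁₀(σ'_f/σ'_p)]
    = 2.7/2.18 × [0.034×log₁₀(237/158) + 0.26×log₁₀(263/237)]
    = 1.2385 × [0.0059871 + 0.011754] = 0.02197 m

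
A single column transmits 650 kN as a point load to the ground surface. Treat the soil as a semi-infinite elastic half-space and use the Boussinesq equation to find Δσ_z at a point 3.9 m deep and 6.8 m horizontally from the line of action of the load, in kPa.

Δσ_z ≈ 0.622 kPa

Boussinesq vertical stress below a point load on an elastic half-space:
Δσ_z = 3P/(2πz²) · [1 + (r/z)²]^(−5/2)
r/z = 6.8/3.9 = 1.7436; [1+(r/z)²]^(−5/2) = 0.03048.
Δσ_z = 3×650/(2π×3.9²) × 0.03048 = 20.404 × 0.03048 = 0.6219 kPa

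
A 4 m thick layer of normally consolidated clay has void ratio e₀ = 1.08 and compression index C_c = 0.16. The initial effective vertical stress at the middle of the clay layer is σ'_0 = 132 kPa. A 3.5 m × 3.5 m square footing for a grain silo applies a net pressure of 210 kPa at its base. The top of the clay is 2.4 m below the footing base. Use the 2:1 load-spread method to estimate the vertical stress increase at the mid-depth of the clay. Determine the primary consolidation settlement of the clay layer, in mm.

S_c ≈ 36.3 mm

Mid-depth of clay below the footing base: z = 2.4 + 4/2 = 4.4 m.
Stress increase at mid-clay by the 2:1 spreading method:
Δσ = qBL/((B+z)(L+z)) = 210×3.5×3.5/((3.5+4.4)(3.5+4.4)) = 41.219 kPa
Final effective stress: σ'_f = σ'_0 + Δσ = 132 + 41.219 = 173.22 kPa.
Normally consolidated clay, so the full stress increment lies on the virgin compression line:
S_c = C_c·H/(1+e₀)·log₁₀(σ'_f/σ'_0) = 0.16×4/(1+1.08)×log₁₀(173.22/132)
    = 0.30769 × 0.11802 = 0.03631 m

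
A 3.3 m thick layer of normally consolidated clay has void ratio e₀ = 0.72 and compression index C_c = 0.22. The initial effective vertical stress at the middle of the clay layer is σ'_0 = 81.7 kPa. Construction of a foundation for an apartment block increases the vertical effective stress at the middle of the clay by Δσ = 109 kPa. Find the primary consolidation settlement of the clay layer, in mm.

S_c ≈ 155 mm

Final effective stress: σ'_f = σ'_0 + Δσ = 81.7 + 109 = 190.7 kPa.
Normally consolidated clay, so the full stress increment lies on the virgin compression line:
S_c = C_c·H/(1+e₀)·log₁₀(σ'_f/σ'_0) = 0.22×3.3/(1+0.72)×log₁₀(190.7/81.7)
    = 0.42209 × 0.36813 = 0.1554 m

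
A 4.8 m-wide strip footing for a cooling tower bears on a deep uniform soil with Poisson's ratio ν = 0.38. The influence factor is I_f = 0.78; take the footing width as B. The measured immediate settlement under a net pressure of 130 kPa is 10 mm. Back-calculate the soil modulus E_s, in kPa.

S_e = q·B·(1−ν²)/E_s · I_f  ⇒  E_s = q·B·(1−ν²)·I_f / S_e.
E_s = 130 × 4.8 × 0.8556 × 0.78 / 0.01 = 41640 kPa

E_s ≈ 41600 kPa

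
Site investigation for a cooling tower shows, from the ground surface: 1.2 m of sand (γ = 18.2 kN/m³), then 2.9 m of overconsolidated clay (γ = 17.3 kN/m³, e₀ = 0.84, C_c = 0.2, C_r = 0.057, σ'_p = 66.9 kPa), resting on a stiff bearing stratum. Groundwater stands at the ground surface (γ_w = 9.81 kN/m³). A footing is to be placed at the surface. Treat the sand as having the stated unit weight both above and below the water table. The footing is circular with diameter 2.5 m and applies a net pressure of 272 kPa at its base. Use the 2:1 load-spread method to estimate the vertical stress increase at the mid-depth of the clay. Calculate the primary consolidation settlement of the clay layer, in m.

Mid-depth of clay below the ground surface: z = 1.2 + 2.9/2 = 2.65 m.
Total vertical stress at mid-clay: σ_v = 18.2×1.2 + 17.3×1.45 = 46.925 kPa.
Pore pressure: u = 9.81×(2.65 − 0) = 25.997 kPa.
Initial effective stress: σ'_0 = σ_v − u = 46.925 − 25.997 = 20.928 kPa.
Stress increase at mid-clay by the 2:1 spreading method:
Δσ ≈ qD²/(D+z)² = 272×2.5²/(2.5+2.65)² = 64.097 kPa
Final effective stress: σ'_f = 20.928 + 64.097 = 85.025 kPa.
σ'_f = 85.025 > σ'_p = 66.9 kPa, so the stress path crosses the preconsolidation pressure — recompression up to σ'_p, then virgin compression beyond:
S_c = H/(1+e₀)·[C_r·log₁₀(σ'_p/σ'_0) + C_c·log₁₀(σ'_f/σ'_p)]
    = 2.9/1.84 × [0.057×log₁₀(66.9/20.928) + 0.2×log₁₀(85.025/66.9)]
    = 1.5761 × [0.028768 + 0.020824] = 0.07816 m

S_c ≈ 0.0782 m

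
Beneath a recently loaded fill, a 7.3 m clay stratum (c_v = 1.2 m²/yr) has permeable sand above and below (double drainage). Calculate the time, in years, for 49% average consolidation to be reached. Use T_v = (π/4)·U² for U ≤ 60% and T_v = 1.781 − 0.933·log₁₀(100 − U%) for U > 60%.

t ≈ 2.09 years

Drainage path length: H_d = H/2 = 3.65 m (double drainage).
U ≤ 60%: T_v = (π/4)·U² = (π/4)×0.49² = 0.18857.
t = T_v·H_d²/c_v = 0.18857×3.65²/1.2 = 2.094 years.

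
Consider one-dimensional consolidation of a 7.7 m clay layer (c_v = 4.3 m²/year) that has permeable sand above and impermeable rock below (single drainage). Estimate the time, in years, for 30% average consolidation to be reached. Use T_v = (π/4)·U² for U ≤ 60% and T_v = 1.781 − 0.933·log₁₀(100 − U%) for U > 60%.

t ≈ 0.975 years

Drainage path length: H_d = H = 7.7 m (single drainage).
U ≤ 60%: T_v = (π/4)·U² = (π/4)×0.3² = 0.070686.
t = T_v·H_d²/c_v = 0.070686×7.7²/4.3 = 0.9746 years.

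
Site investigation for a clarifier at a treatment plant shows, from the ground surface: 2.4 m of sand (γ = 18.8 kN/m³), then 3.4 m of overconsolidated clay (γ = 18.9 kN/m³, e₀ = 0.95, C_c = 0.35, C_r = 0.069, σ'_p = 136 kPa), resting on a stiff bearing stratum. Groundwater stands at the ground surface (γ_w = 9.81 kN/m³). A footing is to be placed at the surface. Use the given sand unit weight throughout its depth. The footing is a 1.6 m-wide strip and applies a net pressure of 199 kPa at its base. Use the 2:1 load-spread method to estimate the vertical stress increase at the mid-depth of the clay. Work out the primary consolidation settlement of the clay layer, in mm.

Mid-depth of clay below the ground surface: z = 2.4 + 3.4/2 = 4.1 m.
Total vertical stress at mid-clay: σ_v = 18.8×2.4 + 18.9×1.7 = 77.25 kPa.
Pore pressure: u = 9.81×(4.1 − 0) = 40.221 kPa.
Initial effective stress: σ'_0 = σ_v − u = 77.25 − 40.221 = 37.029 kPa.
Stress increase at mid-clay by the 2:1 spreading method:
Δσ = qB/(B+z) = 199×1.6/(1.6+4.1) = 55.86 kPa
Final effective stress: σ'_f = 37.029 + 55.86 = 92.889 kPa.
σ'_f = 92.889 ≤ σ'_p = 136 kPa, so the clay remains overconsolidated and only the recompression index applies:
S_c = C_r·H/(1+e₀)·log₁₀(σ'_f/σ'_0) = 0.069×3.4/1.95×log₁₀(92.889/37.029)
    = 0.12031 × 0.39942 = 0.04805 m

S_c ≈ 48.1 mm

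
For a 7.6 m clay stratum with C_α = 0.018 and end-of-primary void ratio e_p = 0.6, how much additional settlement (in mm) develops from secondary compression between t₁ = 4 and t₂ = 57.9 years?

Secondary compression: S_s = C_α·H/(1+e_p)·log₁₀(t₂/t₁)
S_s = 0.018×7.6/(1+0.6)×log₁₀(57.9/4)
    = 0.0855 × 1.161 = 0.09923 m

S_s ≈ 99.2 mm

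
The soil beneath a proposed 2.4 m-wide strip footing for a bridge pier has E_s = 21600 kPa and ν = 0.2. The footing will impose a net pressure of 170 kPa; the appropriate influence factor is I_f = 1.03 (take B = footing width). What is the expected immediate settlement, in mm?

S_e ≈ 18.7 mm

Immediate (elastic) settlement: S_e = q·B·(1−ν²)/E_s · I_f.
S_e = 170 × 2.4 × (1 − 0.2²) / 21600 × 1.03
    = 170 × 2.4 × 0.96 / 21600 × 1.03
    = 0.01868 m = 18.68 mm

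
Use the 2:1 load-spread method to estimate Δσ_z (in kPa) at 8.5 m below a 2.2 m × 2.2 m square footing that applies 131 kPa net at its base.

Δσ_z ≈ 5.54 kPa

By the 2:1 method the load spreads at 1 horizontal : 2 vertical, so at depth z the loaded area has grown by z in each plan dimension:
Δσ = qBL/((B+z)(L+z)) = 131×2.2×2.2/((2.2+8.5)(2.2+8.5)) = 5.538 kPa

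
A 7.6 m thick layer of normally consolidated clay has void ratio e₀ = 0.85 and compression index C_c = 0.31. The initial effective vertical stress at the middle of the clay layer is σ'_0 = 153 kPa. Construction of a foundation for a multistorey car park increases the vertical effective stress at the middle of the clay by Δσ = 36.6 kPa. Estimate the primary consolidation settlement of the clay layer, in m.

Final effective stress: σ'_f = σ'_0 + Δσ = 153 + 36.6 = 189.6 kPa.
Normally consolidated clay, so the full stress increment lies on the virgin compression line:
S_c = C_c·H/(1+e₀)·log₁₀(σ'_f/σ'_0) = 0.31×7.6/(1+0.85)×log₁₀(189.6/153)
    = 1.2735 × 0.093147 = 0.1186 m

S_c ≈ 0.119 m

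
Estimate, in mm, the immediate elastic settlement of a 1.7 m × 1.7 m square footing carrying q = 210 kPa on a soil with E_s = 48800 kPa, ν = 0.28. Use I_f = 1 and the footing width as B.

S_e ≈ 6.74 mm

Immediate (elastic) settlement: S_e = q·B·(1−ν²)/E_s · I_f.
S_e = 210 × 1.7 × (1 − 0.28²) / 48800 × 1
    = 210 × 1.7 × 0.9216 / 48800 × 1
    = 0.006742 m = 6.742 mm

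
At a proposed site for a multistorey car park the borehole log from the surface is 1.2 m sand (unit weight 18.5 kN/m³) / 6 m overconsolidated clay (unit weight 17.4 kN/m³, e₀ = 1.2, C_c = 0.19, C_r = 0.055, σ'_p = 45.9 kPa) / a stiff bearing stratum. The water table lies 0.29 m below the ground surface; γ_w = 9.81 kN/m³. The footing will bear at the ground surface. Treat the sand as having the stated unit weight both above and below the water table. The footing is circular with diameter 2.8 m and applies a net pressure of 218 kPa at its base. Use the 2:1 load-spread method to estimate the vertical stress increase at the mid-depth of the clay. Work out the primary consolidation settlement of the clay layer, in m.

Mid-depth of clay below the ground surface: z = 1.2 + 6/2 = 4.2 m.
Total vertical stress at mid-clay: σ_v = 18.5×1.2 + 17.4×3 = 74.4 kPa.
Pore pressure: u = 9.81×(4.2 − 0.29) = 38.357 kPa.
Initial effective stress: σ'_0 = σ_v − u = 74.4 − 38.357 = 36.043 kPa.
Stress increase at mid-clay by the 2:1 spreading method:
Δσ ≈ qD²/(D+z)² = 218×2.8²/(2.8+4.2)² = 34.88 kPa
Final effective stress: σ'_f = 36.043 + 34.88 = 70.923 kPa.
σ'_f = 70.923 > σ'_p = 45.9 kPa, so the stress path crosses the preconsolidation pressure — recompression up to σ'_p, then virgin compression beyond:
S_c = H/(1+e₀)·[C_r·log₁₀(σ'_p/σ'_0) + C_c·log₁₀(σ'_f/σ'_p)]
    = 6/2.2 × [0.055×log₁₀(45.9/36.043) + 0.19×log₁₀(70.923/45.9)]
    = 2.7273 × [0.0057745 + 0.035905] = 0.1137 m

S_c ≈ 0.114 m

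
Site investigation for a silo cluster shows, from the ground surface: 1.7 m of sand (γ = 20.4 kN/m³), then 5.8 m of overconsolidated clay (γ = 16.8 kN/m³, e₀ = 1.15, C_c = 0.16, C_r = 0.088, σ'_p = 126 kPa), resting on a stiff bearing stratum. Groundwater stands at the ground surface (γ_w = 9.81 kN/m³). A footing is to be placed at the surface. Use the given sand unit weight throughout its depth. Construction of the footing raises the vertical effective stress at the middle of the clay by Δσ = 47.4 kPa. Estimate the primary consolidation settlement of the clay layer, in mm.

S_c ≈ 83.1 mm

Mid-depth of clay below the ground surface: z = 1.7 + 5.8/2 = 4.6 m.
Total vertical stress at mid-clay: σ_v = 20.4×1.7 + 16.8×2.9 = 83.4 kPa.
Pore pressure: u = 9.81×(4.6 − 0) = 45.126 kPa.
Initial effective stress: σ'_0 = σ_v − u = 83.4 − 45.126 = 38.274 kPa.
Final effective stress: σ'_f = 38.274 + 47.4 = 85.674 kPa.
σ'_f = 85.674 ≤ σ'_p = 126 kPa, so the clay remains overconsolidated and only the recompression index applies:
S_c = C_r·H/(1+e₀)·log₁₀(σ'_f/σ'_0) = 0.088×5.8/2.15×log₁₀(85.674/38.274)
    = 0.2374 × 0.34995 = 0.08308 m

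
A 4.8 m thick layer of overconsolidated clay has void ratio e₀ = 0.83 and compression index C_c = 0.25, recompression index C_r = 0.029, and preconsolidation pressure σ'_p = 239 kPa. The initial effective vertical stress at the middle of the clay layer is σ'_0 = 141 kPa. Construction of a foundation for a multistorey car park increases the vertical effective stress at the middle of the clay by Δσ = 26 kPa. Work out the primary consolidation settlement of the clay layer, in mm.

Final effective stress: σ'_f = 141 + 26 = 167 kPa.
σ'_f = 167 ≤ σ'_p = 239 kPa, so the clay remains overconsolidated and only the recompression index applies:
S_c = C_r·H/(1+e₀)·log₁₀(σ'_f/σ'_0) = 0.029×4.8/1.83×log₁₀(167/141)
    = 0.076067 × 0.073497 = 0.005591 m

S_c ≈ 5.59 mm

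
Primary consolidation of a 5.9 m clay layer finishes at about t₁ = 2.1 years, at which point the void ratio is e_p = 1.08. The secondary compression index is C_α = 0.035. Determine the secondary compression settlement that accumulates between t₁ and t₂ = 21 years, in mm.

S_s ≈ 99.3 mm

Secondary compression: S_s = C_α·H/(1+e_p)·log₁₀(t₂/t₁)
S_s = 0.035×5.9/(1+1.08)×log₁₀(21/2.1)
    = 0.09928 × 1 = 0.09928 m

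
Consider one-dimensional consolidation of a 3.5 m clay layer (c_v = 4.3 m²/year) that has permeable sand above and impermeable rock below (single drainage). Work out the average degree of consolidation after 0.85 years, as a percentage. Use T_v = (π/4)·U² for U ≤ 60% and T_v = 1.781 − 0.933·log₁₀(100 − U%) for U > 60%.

U ≈ 61.2 %

Drainage path length: H_d = H = 3.5 m (single drainage).
T_v = c_v·t/H_d² = 4.3×0.85/3.5² = 0.29837.
T_v = 0.29837 corresponds to the U > 60% branch:
U = 1 − 10^((1.781 − T_v)/0.933)/100 = 0.6118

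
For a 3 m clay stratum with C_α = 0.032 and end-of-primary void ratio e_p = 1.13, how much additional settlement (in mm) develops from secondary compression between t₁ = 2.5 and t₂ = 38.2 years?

S_s ≈ 53.4 mm

Secondary compression: S_s = C_α·H/(1+e_p)·log₁₀(t₂/t₁)
S_s = 0.032×3/(1+1.13)×log₁₀(38.2/2.5)
    = 0.04507 × 1.184 = 0.05337 m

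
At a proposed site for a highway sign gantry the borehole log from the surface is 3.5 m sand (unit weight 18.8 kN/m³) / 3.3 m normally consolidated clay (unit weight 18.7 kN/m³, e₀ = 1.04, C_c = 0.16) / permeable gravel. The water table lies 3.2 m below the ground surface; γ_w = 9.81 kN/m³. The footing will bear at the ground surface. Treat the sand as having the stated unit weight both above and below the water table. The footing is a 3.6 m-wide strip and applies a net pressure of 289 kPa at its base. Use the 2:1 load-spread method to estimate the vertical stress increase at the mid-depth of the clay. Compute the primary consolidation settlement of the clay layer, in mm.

S_c ≈ 105 mm

Mid-depth of clay below the ground surface: z = 3.5 + 3.3/2 = 5.15 m.
Total vertical stress at mid-clay: σ_v = 18.8×3.5 + 18.7×1.65 = 96.655 kPa.
Pore pressure: u = 9.81×(5.15 − 3.2) = 19.13 kPa.
Initial effective stress: σ'_0 = σ_v − u = 96.655 − 19.13 = 77.525 kPa.
Stress increase at mid-clay by the 2:1 spreading method:
Δσ = qB/(B+z) = 289×3.6/(3.6+5.15) = 118.9 kPa
Final effective stress: σ'_f = σ'_0 + Δσ = 77.525 + 118.9 = 196.43 kPa.
Normally consolidated clay, so the full stress increment lies on the virgin compression line:
S_c = C_c·H/(1+e₀)·log₁₀(σ'_f/σ'_0) = 0.16×3.3/(1+1.04)×log₁₀(196.43/77.525)
    = 0.25882 × 0.40377 = 0.1045 m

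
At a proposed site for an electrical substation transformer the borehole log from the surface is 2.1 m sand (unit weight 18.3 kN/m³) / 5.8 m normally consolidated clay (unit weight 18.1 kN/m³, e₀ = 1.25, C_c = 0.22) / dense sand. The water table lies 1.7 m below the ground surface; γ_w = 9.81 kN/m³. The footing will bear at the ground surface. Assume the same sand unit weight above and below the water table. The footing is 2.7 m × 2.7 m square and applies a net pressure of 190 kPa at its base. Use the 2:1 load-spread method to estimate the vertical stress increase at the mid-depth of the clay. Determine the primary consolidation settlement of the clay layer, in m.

S_c ≈ 0.0827 m

Mid-depth of clay below the ground surface: z = 2.1 + 5.8/2 = 5 m.
Total vertical stress at mid-clay: σ_v = 18.3×2.1 + 18.1×2.9 = 90.92 kPa.
Pore pressure: u = 9.81×(5 − 1.7) = 32.373 kPa.
Initial effective stress: σ'_0 = σ_v − u = 90.92 − 32.373 = 58.547 kPa.
Stress increase at mid-clay by the 2:1 spreading method:
Δσ = qBL/((B+z)(L+z)) = 190×2.7×2.7/((2.7+5)(2.7+5)) = 23.361 kPa
Final effective stress: σ'_f = σ'_0 + Δσ = 58.547 + 23.361 = 81.908 kPa.
Normally consolidated clay, so the full stress increment lies on the virgin compression line:
S_c = C_c·H/(1+e₀)·log₁₀(σ'_f/σ'_0) = 0.22×5.8/(1+1.25)×log₁₀(81.908/58.547)
    = 0.56711 × 0.14582 = 0.0827 m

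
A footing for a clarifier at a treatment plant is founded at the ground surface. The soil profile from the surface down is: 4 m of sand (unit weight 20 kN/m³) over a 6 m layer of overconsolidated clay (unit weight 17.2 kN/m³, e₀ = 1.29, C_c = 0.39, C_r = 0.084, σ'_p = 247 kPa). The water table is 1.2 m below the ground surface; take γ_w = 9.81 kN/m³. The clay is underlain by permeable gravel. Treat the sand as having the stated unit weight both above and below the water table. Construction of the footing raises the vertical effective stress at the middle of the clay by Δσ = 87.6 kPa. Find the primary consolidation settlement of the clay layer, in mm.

Mid-depth of clay below the ground surface: z = 4 + 6/2 = 7 m.
Total vertical stress at mid-clay: σ_v = 20×4 + 17.2×3 = 131.6 kPa.
Pore pressure: u = 9.81×(7 − 1.2) = 56.898 kPa.
Initial effective stress: σ'_0 = σ_v − u = 131.6 − 56.898 = 74.702 kPa.
Final effective stress: σ'_f = 74.702 + 87.6 = 162.3 kPa.
σ'_f = 162.3 ≤ σ'_p = 247 kPa, so the clay remains overconsolidated and only the recompression index applies:
S_c = C_r·H/(1+e₀)·log₁₀(σ'_f/σ'_0) = 0.084×6/2.29×log₁₀(162.3/74.702)
    = 0.22009 × 0.33699 = 0.07417 m

S_c ≈ 74.2 mm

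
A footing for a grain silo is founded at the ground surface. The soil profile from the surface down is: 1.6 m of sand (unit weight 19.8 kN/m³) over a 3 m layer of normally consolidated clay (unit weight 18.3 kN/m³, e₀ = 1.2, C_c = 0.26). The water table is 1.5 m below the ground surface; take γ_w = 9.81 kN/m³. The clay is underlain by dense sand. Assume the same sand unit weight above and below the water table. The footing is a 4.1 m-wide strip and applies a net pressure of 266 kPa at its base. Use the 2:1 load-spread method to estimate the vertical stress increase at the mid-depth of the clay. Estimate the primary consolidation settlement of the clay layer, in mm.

S_c ≈ 231 mm

Mid-depth of clay below the ground surface: z = 1.6 + 3/2 = 3.1 m.
Total vertical stress at mid-clay: σ_v = 19.8×1.6 + 18.3×1.5 = 59.13 kPa.
Pore pressure: u = 9.81×(3.1 − 1.5) = 15.696 kPa.
Initial effective stress: σ'_0 = σ_v − u = 59.13 − 15.696 = 43.434 kPa.
Stress increase at mid-clay by the 2:1 spreading method:
Δσ = qB/(B+z) = 266×4.1/(4.1+3.1) = 151.47 kPa
Final effective stress: σ'_f = σ'_0 + Δσ = 43.434 + 151.47 = 194.9 kPa.
Normally consolidated clay, so the full stress increment lies on the virgin compression line:
S_c = C_c·H/(1+e₀)·log₁₀(σ'_f/σ'_0) = 0.26×3/(1+1.2)×log₁₀(194.9/43.434)
    = 0.35455 × 0.65198 = 0.2312 m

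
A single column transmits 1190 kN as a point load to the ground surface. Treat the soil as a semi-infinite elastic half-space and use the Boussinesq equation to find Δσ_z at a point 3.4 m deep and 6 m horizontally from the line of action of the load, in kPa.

Δσ_z ≈ 1.43 kPa

Boussinesq vertical stress below a point load on an elastic half-space:
Δσ_z = 3P/(2πz²) · [1 + (r/z)²]^(−5/2)
r/z = 6/3.4 = 1.7647; [1+(r/z)²]^(−5/2) = 0.029127.
Δσ_z = 3×1190/(2π×3.4²) × 0.029127 = 49.151 × 0.029127 = 1.432 kPa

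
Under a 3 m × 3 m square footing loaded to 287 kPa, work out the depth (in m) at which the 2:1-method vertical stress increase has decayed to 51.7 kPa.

z ≈ 4.07 m

2:1 spreading — at depth z the loaded area has grown by z in each plan dimension:
qB²/(B+z)² = Δσ_z ⇒ z = B(√(q/Δσ_z) − 1) = 3×(√(287/51.7) − 1) = 4.068 m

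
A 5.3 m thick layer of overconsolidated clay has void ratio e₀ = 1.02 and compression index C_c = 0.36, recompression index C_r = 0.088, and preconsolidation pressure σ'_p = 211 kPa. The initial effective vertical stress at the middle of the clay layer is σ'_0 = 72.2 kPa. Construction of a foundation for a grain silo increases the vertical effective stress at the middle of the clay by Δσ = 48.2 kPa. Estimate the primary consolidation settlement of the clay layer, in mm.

Final effective stress: σ'_f = 72.2 + 48.2 = 120.4 kPa.
σ'_f = 120.4 ≤ σ'_p = 211 kPa, so the clay remains overconsolidated and only the recompression index applies:
S_c = C_r·H/(1+e₀)·log₁₀(σ'_f/σ'_0) = 0.088×5.3/2.02×log₁₀(120.4/72.2)
    = 0.23089 × 0.22209 = 0.05128 m

S_c ≈ 51.3 mm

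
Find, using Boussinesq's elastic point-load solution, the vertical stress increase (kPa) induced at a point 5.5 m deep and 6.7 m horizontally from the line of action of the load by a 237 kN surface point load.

Boussinesq vertical stress below a point load on an elastic half-space:
Δσ_z = 3P/(2πz²) · [1 + (r/z)²]^(−5/2)
r/z = 6.7/5.5 = 1.2182; [1+(r/z)²]^(−5/2) = 0.10283.
Δσ_z = 3×237/(2π×5.5²) × 0.10283 = 3.7408 × 0.10283 = 0.3847 kPa

Δσ_z ≈ 0.385 kPa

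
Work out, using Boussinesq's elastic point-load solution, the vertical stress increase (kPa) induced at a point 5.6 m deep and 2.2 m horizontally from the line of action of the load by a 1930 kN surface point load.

Δσ_z ≈ 20.5 kPa

Boussinesq vertical stress below a point load on an elastic half-space:
Δσ_z = 3P/(2πz²) · [1 + (r/z)²]^(−5/2)
r/z = 2.2/5.6 = 0.39286; [1+(r/z)²]^(−5/2) = 0.6985.
Δσ_z = 3×1930/(2π×5.6²) × 0.6985 = 29.385 × 0.6985 = 20.53 kPa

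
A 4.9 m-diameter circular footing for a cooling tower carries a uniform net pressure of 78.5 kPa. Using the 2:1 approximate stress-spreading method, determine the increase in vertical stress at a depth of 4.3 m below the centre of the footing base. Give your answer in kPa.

Δσ_z ≈ 22.3 kPa

By the 2:1 method the load spreads at 1 horizontal : 2 vertical, so at depth z the loaded area has grown by z in each plan dimension:
Δσ ≈ qD²/(D+z)² = 78.5×4.9²/(4.9+4.3)² = 22.268 kPa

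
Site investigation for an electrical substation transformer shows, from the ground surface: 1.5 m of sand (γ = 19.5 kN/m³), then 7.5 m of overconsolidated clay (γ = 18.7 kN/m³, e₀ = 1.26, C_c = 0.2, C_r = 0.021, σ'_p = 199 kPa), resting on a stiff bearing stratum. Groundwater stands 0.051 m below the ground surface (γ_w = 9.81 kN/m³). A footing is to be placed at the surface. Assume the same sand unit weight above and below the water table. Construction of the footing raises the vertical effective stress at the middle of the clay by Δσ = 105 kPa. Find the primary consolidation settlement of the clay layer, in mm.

Mid-depth of clay below the ground surface: z = 1.5 + 7.5/2 = 5.25 m.
Total vertical stress at mid-clay: σ_v = 19.5×1.5 + 18.7×3.75 = 99.375 kPa.
Pore pressure: u = 9.81×(5.25 − 0.051) = 51.002 kPa.
Initial effective stress: σ'_0 = σ_v − u = 99.375 − 51.002 = 48.373 kPa.
Final effective stress: σ'_f = 48.373 + 105 = 153.37 kPa.
σ'_f = 153.37 ≤ σ'_p = 199 kPa, so the clay remains overconsolidated and only the recompression index applies:
S_c = C_r·H/(1+e₀)·log₁₀(σ'_f/σ'_0) = 0.021×7.5/2.26×log₁₀(153.37/48.373)
    = 0.069691 × 0.50114 = 0.03492 m

S_c ≈ 34.9 mm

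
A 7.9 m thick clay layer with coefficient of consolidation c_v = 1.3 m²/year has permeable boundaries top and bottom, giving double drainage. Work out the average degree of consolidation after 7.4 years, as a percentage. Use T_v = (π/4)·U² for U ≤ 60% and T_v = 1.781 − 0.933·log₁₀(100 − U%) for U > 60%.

Drainage path length: H_d = H/2 = 3.95 m (double drainage).
T_v = c_v·t/H_d² = 1.3×7.4/3.95² = 0.61657.
T_v = 0.61657 corresponds to the U > 60% branch:
U = 1 − 10^((1.781 − T_v)/0.933)/100 = 0.823

U ≈ 82.3 %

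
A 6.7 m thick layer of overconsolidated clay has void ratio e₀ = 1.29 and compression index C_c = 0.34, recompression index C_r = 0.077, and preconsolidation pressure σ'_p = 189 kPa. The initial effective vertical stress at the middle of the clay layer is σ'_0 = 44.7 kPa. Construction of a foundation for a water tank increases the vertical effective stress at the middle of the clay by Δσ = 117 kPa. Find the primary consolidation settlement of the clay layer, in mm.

S_c ≈ 126 mm

Final effective stress: σ'_f = 44.7 + 117 = 161.7 kPa.
σ'_f = 161.7 ≤ σ'_p = 189 kPa, so the clay remains overconsolidated and only the recompression index applies:
S_c = C_r·H/(1+e₀)·log₁₀(σ'_f/σ'_0) = 0.077×6.7/2.29×log₁₀(161.7/44.7)
    = 0.22529 × 0.5584 = 0.1258 m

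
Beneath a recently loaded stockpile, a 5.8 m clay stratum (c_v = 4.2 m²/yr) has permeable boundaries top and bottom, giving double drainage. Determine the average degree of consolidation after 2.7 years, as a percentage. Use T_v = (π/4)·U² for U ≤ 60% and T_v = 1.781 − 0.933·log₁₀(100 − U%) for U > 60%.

U ≈ 97.1 %

Drainage path length: H_d = H/2 = 2.9 m (double drainage).
T_v = c_v·t/H_d² = 4.2×2.7/2.9² = 1.3484.
T_v = 1.3484 corresponds to the U > 60% branch:
U = 1 − 10^((1.781 − T_v)/0.933)/100 = 0.9709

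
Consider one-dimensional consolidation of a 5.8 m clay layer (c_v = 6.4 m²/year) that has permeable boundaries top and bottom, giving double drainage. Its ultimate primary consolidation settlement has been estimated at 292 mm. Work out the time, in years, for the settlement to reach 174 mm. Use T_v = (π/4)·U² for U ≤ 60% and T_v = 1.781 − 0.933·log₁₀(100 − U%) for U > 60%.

t ≈ 0.366 years

Drainage path length: H_d = H/2 = 2.9 m (double drainage).
U = S(t)/S_ult = 174/292 = 0.5959.
U ≤ 60%: T_v = (π/4)·U² = (π/4)×0.59589² = 0.27888.
t = T_v·H_d²/c_v = 0.27888×2.9²/6.4 = 0.3665 years.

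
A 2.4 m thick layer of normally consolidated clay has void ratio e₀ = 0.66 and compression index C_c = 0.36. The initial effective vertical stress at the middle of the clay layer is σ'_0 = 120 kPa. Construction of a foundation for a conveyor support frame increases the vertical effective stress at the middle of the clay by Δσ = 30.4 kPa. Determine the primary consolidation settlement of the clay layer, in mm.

Final effective stress: σ'_f = σ'_0 + Δσ = 120 + 30.4 = 150.4 kPa.
Normally consolidated clay, so the full stress increment lies on the virgin compression line:
S_c = C_c·H/(1+e₀)·log₁₀(σ'_f/σ'_0) = 0.36×2.4/(1+0.66)×log₁₀(150.4/120)
    = 0.52048 × 0.098067 = 0.05104 m

S_c ≈ 51 mm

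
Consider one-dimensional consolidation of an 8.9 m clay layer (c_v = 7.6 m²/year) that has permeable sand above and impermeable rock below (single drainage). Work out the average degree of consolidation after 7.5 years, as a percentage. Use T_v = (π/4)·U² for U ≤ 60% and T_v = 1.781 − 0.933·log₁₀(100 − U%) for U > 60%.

Drainage path length: H_d = H = 8.9 m (single drainage).
T_v = c_v·t/H_d² = 7.6×7.5/8.9² = 0.71961.
T_v = 0.71961 corresponds to the U > 60% branch:
U = 1 − 10^((1.781 − T_v)/0.933)/100 = 0.8627

U ≈ 86.3 %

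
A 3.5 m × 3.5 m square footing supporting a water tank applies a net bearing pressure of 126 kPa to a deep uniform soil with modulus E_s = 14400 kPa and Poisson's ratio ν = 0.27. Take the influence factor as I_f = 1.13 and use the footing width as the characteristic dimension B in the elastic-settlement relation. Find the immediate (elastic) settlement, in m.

Immediate (elastic) settlement: S_e = q·B·(1−ν²)/E_s · I_f.
S_e = 126 × 3.5 × (1 − 0.27²) / 14400 × 1.13
    = 126 × 3.5 × 0.9271 / 14400 × 1.13
    = 0.03208 m

S_e ≈ 0.0321 m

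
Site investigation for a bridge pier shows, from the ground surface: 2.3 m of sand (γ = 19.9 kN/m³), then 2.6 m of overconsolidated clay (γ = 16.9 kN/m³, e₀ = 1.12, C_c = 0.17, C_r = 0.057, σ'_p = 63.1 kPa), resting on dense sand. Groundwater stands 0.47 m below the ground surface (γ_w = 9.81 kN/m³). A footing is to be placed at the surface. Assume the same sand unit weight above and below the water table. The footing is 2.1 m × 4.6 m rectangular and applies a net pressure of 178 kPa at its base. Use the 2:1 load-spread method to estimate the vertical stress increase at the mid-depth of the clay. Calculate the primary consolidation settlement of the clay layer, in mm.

S_c ≈ 30.4 mm

Mid-depth of clay below the ground surface: z = 2.3 + 2.6/2 = 3.6 m.
Total vertical stress at mid-clay: σ_v = 19.9×2.3 + 16.9×1.3 = 67.74 kPa.
Pore pressure: u = 9.81×(3.6 − 0.47) = 30.705 kPa.
Initial effective stress: σ'_0 = σ_v − u = 67.74 − 30.705 = 37.035 kPa.
Stress increase at mid-clay by the 2:1 spreading method:
Δσ = qBL/((B+z)(L+z)) = 178×2.1×4.6/((2.1+3.6)(4.6+3.6)) = 36.788 kPa
Final effective stress: σ'_f = 37.035 + 36.788 = 73.823 kPa.
σ'_f = 73.823 > σ'_p = 63.1 kPa, so the stress path crosses the preconsolidation pressure — recompression up to σ'_p, then virgin compression beyond:
S_c = H/(1+e₀)·[C_r·log₁₀(σ'_p/σ'_0) + C_c·log₁₀(σ'_f/σ'_p)]
    = 2.6/2.12 × [0.057×log₁₀(63.1/37.035) + 0.17×log₁₀(73.823/63.1)]
    = 1.2264 × [0.013191 + 0.011588] = 0.03039 m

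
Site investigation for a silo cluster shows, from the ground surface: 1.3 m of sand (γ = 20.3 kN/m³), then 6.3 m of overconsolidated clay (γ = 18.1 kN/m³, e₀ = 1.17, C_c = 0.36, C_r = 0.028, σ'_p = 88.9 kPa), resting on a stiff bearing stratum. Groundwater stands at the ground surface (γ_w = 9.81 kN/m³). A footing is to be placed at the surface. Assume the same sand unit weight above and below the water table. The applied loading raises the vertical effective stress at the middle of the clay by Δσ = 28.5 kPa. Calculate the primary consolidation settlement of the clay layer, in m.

S_c ≈ 0.0191 m

Mid-depth of clay below the ground surface: z = 1.3 + 6.3/2 = 4.45 m.
Total vertical stress at mid-clay: σ_v = 20.3×1.3 + 18.1×3.15 = 83.405 kPa.
Pore pressure: u = 9.81×(4.45 − 0) = 43.655 kPa.
Initial effective stress: σ'_0 = σ_v − u = 83.405 − 43.655 = 39.75 kPa.
Final effective stress: σ'_f = 39.75 + 28.5 = 68.25 kPa.
σ'_f = 68.25 ≤ σ'_p = 88.9 kPa, so the clay remains overconsolidated and only the recompression index applies:
S_c = C_r·H/(1+e₀)·log₁₀(σ'_f/σ'_0) = 0.028×6.3/2.17×log₁₀(68.25/39.75)
    = 0.08129 × 0.23477 = 0.01908 m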